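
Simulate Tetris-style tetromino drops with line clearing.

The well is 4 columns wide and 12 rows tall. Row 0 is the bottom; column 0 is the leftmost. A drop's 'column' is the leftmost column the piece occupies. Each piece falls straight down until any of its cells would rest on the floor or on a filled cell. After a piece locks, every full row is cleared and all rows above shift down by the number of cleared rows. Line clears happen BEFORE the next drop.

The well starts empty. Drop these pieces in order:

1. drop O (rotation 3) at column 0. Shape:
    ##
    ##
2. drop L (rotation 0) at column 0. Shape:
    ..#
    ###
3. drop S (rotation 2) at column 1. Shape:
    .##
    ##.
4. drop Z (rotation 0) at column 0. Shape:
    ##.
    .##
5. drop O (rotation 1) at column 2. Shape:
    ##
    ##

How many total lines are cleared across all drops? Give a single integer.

Answer: 1

Derivation:
Drop 1: O rot3 at col 0 lands with bottom-row=0; cleared 0 line(s) (total 0); column heights now [2 2 0 0], max=2
Drop 2: L rot0 at col 0 lands with bottom-row=2; cleared 0 line(s) (total 0); column heights now [3 3 4 0], max=4
Drop 3: S rot2 at col 1 lands with bottom-row=4; cleared 0 line(s) (total 0); column heights now [3 5 6 6], max=6
Drop 4: Z rot0 at col 0 lands with bottom-row=6; cleared 0 line(s) (total 0); column heights now [8 8 7 6], max=8
Drop 5: O rot1 at col 2 lands with bottom-row=7; cleared 1 line(s) (total 1); column heights now [3 7 8 8], max=8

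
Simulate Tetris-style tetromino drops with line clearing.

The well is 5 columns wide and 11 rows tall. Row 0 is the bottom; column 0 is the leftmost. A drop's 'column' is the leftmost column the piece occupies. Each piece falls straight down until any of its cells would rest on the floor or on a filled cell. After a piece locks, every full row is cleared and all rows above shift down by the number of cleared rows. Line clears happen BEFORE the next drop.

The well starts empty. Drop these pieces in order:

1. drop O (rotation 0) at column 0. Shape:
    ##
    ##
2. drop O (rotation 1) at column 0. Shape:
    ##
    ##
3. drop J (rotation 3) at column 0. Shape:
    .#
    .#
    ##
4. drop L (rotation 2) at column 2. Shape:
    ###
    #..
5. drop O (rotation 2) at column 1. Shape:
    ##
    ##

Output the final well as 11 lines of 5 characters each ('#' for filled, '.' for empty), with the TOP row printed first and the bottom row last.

Answer: .....
.....
.....
.##..
.##..
.#...
.#...
##...
##...
##...
###..

Derivation:
Drop 1: O rot0 at col 0 lands with bottom-row=0; cleared 0 line(s) (total 0); column heights now [2 2 0 0 0], max=2
Drop 2: O rot1 at col 0 lands with bottom-row=2; cleared 0 line(s) (total 0); column heights now [4 4 0 0 0], max=4
Drop 3: J rot3 at col 0 lands with bottom-row=4; cleared 0 line(s) (total 0); column heights now [5 7 0 0 0], max=7
Drop 4: L rot2 at col 2 lands with bottom-row=0; cleared 1 line(s) (total 1); column heights now [4 6 1 0 0], max=6
Drop 5: O rot2 at col 1 lands with bottom-row=6; cleared 0 line(s) (total 1); column heights now [4 8 8 0 0], max=8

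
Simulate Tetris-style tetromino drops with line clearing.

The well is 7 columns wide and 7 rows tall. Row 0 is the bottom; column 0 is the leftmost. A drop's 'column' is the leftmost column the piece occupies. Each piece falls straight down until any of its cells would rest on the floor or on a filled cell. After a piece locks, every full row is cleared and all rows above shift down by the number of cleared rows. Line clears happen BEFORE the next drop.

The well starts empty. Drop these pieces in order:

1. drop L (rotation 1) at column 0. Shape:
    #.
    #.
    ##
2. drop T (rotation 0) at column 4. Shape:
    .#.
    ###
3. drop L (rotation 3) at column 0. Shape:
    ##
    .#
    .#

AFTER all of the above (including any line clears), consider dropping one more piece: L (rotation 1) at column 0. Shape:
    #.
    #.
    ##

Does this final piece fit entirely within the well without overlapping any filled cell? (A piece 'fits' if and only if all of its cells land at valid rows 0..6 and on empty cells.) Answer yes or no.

Answer: yes

Derivation:
Drop 1: L rot1 at col 0 lands with bottom-row=0; cleared 0 line(s) (total 0); column heights now [3 1 0 0 0 0 0], max=3
Drop 2: T rot0 at col 4 lands with bottom-row=0; cleared 0 line(s) (total 0); column heights now [3 1 0 0 1 2 1], max=3
Drop 3: L rot3 at col 0 lands with bottom-row=1; cleared 0 line(s) (total 0); column heights now [4 4 0 0 1 2 1], max=4
Test piece L rot1 at col 0 (width 2): heights before test = [4 4 0 0 1 2 1]; fits = True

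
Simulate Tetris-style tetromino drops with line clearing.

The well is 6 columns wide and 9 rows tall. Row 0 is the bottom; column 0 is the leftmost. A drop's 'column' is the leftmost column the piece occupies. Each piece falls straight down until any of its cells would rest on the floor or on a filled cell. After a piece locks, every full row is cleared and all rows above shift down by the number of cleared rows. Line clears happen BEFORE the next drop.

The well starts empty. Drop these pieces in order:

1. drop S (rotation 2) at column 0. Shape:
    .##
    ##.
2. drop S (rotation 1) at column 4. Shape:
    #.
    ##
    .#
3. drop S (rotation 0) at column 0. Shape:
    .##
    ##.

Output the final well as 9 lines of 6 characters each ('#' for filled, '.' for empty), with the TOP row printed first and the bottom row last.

Answer: ......
......
......
......
......
.##...
##..#.
.##.##
##...#

Derivation:
Drop 1: S rot2 at col 0 lands with bottom-row=0; cleared 0 line(s) (total 0); column heights now [1 2 2 0 0 0], max=2
Drop 2: S rot1 at col 4 lands with bottom-row=0; cleared 0 line(s) (total 0); column heights now [1 2 2 0 3 2], max=3
Drop 3: S rot0 at col 0 lands with bottom-row=2; cleared 0 line(s) (total 0); column heights now [3 4 4 0 3 2], max=4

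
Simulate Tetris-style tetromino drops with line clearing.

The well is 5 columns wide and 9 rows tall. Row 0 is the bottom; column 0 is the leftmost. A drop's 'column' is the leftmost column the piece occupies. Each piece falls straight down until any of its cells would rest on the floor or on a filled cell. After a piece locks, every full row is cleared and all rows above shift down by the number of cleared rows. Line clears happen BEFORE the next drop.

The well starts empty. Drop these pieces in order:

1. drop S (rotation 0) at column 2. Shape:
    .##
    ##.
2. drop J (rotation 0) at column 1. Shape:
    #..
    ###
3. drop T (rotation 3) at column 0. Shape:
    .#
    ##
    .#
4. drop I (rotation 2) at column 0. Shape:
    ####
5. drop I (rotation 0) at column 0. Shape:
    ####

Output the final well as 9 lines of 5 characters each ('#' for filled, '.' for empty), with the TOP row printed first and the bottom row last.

Drop 1: S rot0 at col 2 lands with bottom-row=0; cleared 0 line(s) (total 0); column heights now [0 0 1 2 2], max=2
Drop 2: J rot0 at col 1 lands with bottom-row=2; cleared 0 line(s) (total 0); column heights now [0 4 3 3 2], max=4
Drop 3: T rot3 at col 0 lands with bottom-row=4; cleared 0 line(s) (total 0); column heights now [6 7 3 3 2], max=7
Drop 4: I rot2 at col 0 lands with bottom-row=7; cleared 0 line(s) (total 0); column heights now [8 8 8 8 2], max=8
Drop 5: I rot0 at col 0 lands with bottom-row=8; cleared 0 line(s) (total 0); column heights now [9 9 9 9 2], max=9

Answer: ####.
####.
.#...
##...
.#...
.#...
.###.
...##
..##.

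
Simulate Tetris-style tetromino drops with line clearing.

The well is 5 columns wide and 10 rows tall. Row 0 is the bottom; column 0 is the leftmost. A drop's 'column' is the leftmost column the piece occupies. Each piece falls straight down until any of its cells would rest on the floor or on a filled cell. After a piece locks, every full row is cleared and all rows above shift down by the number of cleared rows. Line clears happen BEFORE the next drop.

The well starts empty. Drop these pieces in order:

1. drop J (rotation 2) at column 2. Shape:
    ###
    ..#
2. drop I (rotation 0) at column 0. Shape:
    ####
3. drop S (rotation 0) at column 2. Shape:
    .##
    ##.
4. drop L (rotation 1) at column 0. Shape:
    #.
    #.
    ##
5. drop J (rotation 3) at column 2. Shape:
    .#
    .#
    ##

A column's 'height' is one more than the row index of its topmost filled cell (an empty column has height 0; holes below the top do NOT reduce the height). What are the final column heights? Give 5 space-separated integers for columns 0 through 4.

Drop 1: J rot2 at col 2 lands with bottom-row=0; cleared 0 line(s) (total 0); column heights now [0 0 2 2 2], max=2
Drop 2: I rot0 at col 0 lands with bottom-row=2; cleared 0 line(s) (total 0); column heights now [3 3 3 3 2], max=3
Drop 3: S rot0 at col 2 lands with bottom-row=3; cleared 0 line(s) (total 0); column heights now [3 3 4 5 5], max=5
Drop 4: L rot1 at col 0 lands with bottom-row=3; cleared 0 line(s) (total 0); column heights now [6 4 4 5 5], max=6
Drop 5: J rot3 at col 2 lands with bottom-row=5; cleared 0 line(s) (total 0); column heights now [6 4 6 8 5], max=8

Answer: 6 4 6 8 5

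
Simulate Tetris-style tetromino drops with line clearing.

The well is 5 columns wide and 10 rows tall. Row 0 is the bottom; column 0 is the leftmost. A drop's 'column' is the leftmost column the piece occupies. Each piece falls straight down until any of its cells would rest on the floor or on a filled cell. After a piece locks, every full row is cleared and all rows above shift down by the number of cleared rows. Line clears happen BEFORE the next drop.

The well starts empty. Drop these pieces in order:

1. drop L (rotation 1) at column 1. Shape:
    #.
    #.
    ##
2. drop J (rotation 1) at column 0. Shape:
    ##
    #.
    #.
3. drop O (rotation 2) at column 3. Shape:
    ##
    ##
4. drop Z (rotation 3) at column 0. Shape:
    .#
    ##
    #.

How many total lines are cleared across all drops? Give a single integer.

Answer: 0

Derivation:
Drop 1: L rot1 at col 1 lands with bottom-row=0; cleared 0 line(s) (total 0); column heights now [0 3 1 0 0], max=3
Drop 2: J rot1 at col 0 lands with bottom-row=1; cleared 0 line(s) (total 0); column heights now [4 4 1 0 0], max=4
Drop 3: O rot2 at col 3 lands with bottom-row=0; cleared 0 line(s) (total 0); column heights now [4 4 1 2 2], max=4
Drop 4: Z rot3 at col 0 lands with bottom-row=4; cleared 0 line(s) (total 0); column heights now [6 7 1 2 2], max=7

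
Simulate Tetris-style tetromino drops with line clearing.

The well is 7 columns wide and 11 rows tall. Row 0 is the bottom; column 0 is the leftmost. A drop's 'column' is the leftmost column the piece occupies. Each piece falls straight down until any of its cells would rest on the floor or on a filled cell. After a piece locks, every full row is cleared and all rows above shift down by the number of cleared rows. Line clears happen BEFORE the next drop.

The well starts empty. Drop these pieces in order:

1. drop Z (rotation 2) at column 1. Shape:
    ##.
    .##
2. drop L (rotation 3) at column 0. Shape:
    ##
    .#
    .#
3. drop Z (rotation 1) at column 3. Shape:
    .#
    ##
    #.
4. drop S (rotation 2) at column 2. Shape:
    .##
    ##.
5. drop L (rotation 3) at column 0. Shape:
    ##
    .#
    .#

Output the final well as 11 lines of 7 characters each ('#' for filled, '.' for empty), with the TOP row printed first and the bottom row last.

Drop 1: Z rot2 at col 1 lands with bottom-row=0; cleared 0 line(s) (total 0); column heights now [0 2 2 1 0 0 0], max=2
Drop 2: L rot3 at col 0 lands with bottom-row=2; cleared 0 line(s) (total 0); column heights now [5 5 2 1 0 0 0], max=5
Drop 3: Z rot1 at col 3 lands with bottom-row=1; cleared 0 line(s) (total 0); column heights now [5 5 2 3 4 0 0], max=5
Drop 4: S rot2 at col 2 lands with bottom-row=3; cleared 0 line(s) (total 0); column heights now [5 5 4 5 5 0 0], max=5
Drop 5: L rot3 at col 0 lands with bottom-row=5; cleared 0 line(s) (total 0); column heights now [8 8 4 5 5 0 0], max=8

Answer: .......
.......
.......
##.....
.#.....
.#.....
##.##..
.####..
.#.##..
.###...
..##...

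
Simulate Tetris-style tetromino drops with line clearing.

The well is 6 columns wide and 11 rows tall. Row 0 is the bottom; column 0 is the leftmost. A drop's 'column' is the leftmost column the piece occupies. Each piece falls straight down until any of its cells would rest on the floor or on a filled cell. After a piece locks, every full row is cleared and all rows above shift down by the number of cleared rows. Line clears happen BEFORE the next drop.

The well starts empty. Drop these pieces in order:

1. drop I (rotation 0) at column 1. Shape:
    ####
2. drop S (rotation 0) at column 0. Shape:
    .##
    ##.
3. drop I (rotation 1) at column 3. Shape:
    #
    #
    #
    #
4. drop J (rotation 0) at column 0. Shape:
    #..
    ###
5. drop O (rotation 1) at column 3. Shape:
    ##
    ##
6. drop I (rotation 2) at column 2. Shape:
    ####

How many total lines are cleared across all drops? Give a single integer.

Drop 1: I rot0 at col 1 lands with bottom-row=0; cleared 0 line(s) (total 0); column heights now [0 1 1 1 1 0], max=1
Drop 2: S rot0 at col 0 lands with bottom-row=1; cleared 0 line(s) (total 0); column heights now [2 3 3 1 1 0], max=3
Drop 3: I rot1 at col 3 lands with bottom-row=1; cleared 0 line(s) (total 0); column heights now [2 3 3 5 1 0], max=5
Drop 4: J rot0 at col 0 lands with bottom-row=3; cleared 0 line(s) (total 0); column heights now [5 4 4 5 1 0], max=5
Drop 5: O rot1 at col 3 lands with bottom-row=5; cleared 0 line(s) (total 0); column heights now [5 4 4 7 7 0], max=7
Drop 6: I rot2 at col 2 lands with bottom-row=7; cleared 0 line(s) (total 0); column heights now [5 4 8 8 8 8], max=8

Answer: 0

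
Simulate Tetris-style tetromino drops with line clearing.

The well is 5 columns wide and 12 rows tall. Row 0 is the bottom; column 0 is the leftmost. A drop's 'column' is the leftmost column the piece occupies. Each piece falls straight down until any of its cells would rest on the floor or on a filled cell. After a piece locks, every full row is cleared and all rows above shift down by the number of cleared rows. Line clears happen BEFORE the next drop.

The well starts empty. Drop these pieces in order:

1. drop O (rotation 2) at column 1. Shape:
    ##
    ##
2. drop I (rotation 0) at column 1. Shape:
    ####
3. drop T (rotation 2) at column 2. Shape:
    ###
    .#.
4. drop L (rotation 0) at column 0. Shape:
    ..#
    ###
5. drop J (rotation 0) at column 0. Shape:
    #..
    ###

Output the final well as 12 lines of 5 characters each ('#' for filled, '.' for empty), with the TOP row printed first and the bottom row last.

Drop 1: O rot2 at col 1 lands with bottom-row=0; cleared 0 line(s) (total 0); column heights now [0 2 2 0 0], max=2
Drop 2: I rot0 at col 1 lands with bottom-row=2; cleared 0 line(s) (total 0); column heights now [0 3 3 3 3], max=3
Drop 3: T rot2 at col 2 lands with bottom-row=3; cleared 0 line(s) (total 0); column heights now [0 3 5 5 5], max=5
Drop 4: L rot0 at col 0 lands with bottom-row=5; cleared 0 line(s) (total 0); column heights now [6 6 7 5 5], max=7
Drop 5: J rot0 at col 0 lands with bottom-row=7; cleared 0 line(s) (total 0); column heights now [9 8 8 5 5], max=9

Answer: .....
.....
.....
#....
###..
..#..
###..
..###
...#.
.####
.##..
.##..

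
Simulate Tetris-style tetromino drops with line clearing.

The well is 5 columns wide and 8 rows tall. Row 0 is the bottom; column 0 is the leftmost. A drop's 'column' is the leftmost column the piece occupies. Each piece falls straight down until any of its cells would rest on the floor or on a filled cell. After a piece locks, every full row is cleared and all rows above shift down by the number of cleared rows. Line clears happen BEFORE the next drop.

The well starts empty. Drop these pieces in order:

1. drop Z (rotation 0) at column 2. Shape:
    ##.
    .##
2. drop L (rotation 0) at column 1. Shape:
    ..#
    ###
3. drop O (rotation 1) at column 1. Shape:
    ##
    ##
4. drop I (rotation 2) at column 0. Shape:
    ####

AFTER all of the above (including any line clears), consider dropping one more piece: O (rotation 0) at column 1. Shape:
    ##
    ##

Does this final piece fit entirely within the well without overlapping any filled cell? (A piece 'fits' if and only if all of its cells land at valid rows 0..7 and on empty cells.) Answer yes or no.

Answer: yes

Derivation:
Drop 1: Z rot0 at col 2 lands with bottom-row=0; cleared 0 line(s) (total 0); column heights now [0 0 2 2 1], max=2
Drop 2: L rot0 at col 1 lands with bottom-row=2; cleared 0 line(s) (total 0); column heights now [0 3 3 4 1], max=4
Drop 3: O rot1 at col 1 lands with bottom-row=3; cleared 0 line(s) (total 0); column heights now [0 5 5 4 1], max=5
Drop 4: I rot2 at col 0 lands with bottom-row=5; cleared 0 line(s) (total 0); column heights now [6 6 6 6 1], max=6
Test piece O rot0 at col 1 (width 2): heights before test = [6 6 6 6 1]; fits = True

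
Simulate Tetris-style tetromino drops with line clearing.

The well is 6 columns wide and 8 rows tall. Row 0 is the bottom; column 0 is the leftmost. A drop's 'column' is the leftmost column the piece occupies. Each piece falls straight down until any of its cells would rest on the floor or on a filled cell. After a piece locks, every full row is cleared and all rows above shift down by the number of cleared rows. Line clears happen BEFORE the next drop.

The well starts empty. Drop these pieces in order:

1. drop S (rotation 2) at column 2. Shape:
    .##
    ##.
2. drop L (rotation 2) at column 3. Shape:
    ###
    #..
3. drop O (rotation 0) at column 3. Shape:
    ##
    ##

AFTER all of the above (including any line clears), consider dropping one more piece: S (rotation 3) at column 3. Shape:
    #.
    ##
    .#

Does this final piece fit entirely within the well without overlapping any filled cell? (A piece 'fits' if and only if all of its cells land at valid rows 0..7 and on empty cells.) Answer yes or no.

Answer: no

Derivation:
Drop 1: S rot2 at col 2 lands with bottom-row=0; cleared 0 line(s) (total 0); column heights now [0 0 1 2 2 0], max=2
Drop 2: L rot2 at col 3 lands with bottom-row=2; cleared 0 line(s) (total 0); column heights now [0 0 1 4 4 4], max=4
Drop 3: O rot0 at col 3 lands with bottom-row=4; cleared 0 line(s) (total 0); column heights now [0 0 1 6 6 4], max=6
Test piece S rot3 at col 3 (width 2): heights before test = [0 0 1 6 6 4]; fits = False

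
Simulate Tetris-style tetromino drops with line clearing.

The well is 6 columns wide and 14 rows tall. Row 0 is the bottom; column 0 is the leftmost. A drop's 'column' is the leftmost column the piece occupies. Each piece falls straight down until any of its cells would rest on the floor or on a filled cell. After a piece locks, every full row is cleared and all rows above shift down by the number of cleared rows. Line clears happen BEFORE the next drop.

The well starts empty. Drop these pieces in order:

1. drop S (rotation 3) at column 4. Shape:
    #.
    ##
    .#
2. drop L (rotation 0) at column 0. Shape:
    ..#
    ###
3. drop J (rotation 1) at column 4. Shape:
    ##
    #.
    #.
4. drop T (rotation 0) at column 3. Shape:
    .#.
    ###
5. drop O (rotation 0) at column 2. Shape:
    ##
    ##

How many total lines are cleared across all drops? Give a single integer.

Drop 1: S rot3 at col 4 lands with bottom-row=0; cleared 0 line(s) (total 0); column heights now [0 0 0 0 3 2], max=3
Drop 2: L rot0 at col 0 lands with bottom-row=0; cleared 0 line(s) (total 0); column heights now [1 1 2 0 3 2], max=3
Drop 3: J rot1 at col 4 lands with bottom-row=3; cleared 0 line(s) (total 0); column heights now [1 1 2 0 6 6], max=6
Drop 4: T rot0 at col 3 lands with bottom-row=6; cleared 0 line(s) (total 0); column heights now [1 1 2 7 8 7], max=8
Drop 5: O rot0 at col 2 lands with bottom-row=7; cleared 0 line(s) (total 0); column heights now [1 1 9 9 8 7], max=9

Answer: 0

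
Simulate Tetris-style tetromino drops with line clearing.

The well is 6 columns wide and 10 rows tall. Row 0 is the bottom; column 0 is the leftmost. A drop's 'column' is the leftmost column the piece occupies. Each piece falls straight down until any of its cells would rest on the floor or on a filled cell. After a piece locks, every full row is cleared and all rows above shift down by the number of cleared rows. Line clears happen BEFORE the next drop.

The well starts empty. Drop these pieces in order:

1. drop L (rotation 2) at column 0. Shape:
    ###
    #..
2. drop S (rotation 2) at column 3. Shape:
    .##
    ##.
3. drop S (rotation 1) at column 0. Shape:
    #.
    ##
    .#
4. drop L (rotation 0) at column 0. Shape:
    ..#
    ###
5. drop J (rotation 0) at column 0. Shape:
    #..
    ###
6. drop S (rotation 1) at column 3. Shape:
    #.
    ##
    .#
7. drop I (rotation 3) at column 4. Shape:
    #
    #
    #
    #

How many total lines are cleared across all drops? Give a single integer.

Drop 1: L rot2 at col 0 lands with bottom-row=0; cleared 0 line(s) (total 0); column heights now [2 2 2 0 0 0], max=2
Drop 2: S rot2 at col 3 lands with bottom-row=0; cleared 0 line(s) (total 0); column heights now [2 2 2 1 2 2], max=2
Drop 3: S rot1 at col 0 lands with bottom-row=2; cleared 0 line(s) (total 0); column heights now [5 4 2 1 2 2], max=5
Drop 4: L rot0 at col 0 lands with bottom-row=5; cleared 0 line(s) (total 0); column heights now [6 6 7 1 2 2], max=7
Drop 5: J rot0 at col 0 lands with bottom-row=7; cleared 0 line(s) (total 0); column heights now [9 8 8 1 2 2], max=9
Drop 6: S rot1 at col 3 lands with bottom-row=2; cleared 0 line(s) (total 0); column heights now [9 8 8 5 4 2], max=9
Drop 7: I rot3 at col 4 lands with bottom-row=4; cleared 0 line(s) (total 0); column heights now [9 8 8 5 8 2], max=9

Answer: 0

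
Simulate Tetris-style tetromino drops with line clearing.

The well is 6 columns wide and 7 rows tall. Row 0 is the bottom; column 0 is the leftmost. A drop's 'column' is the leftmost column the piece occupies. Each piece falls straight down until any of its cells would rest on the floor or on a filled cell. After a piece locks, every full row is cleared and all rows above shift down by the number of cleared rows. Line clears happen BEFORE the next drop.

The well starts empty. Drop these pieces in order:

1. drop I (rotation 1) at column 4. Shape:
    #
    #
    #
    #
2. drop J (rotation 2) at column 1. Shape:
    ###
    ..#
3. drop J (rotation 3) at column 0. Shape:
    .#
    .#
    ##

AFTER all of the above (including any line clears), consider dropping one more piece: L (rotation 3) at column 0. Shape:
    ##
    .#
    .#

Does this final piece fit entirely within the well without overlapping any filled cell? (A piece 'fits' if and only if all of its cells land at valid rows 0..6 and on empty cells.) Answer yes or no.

Drop 1: I rot1 at col 4 lands with bottom-row=0; cleared 0 line(s) (total 0); column heights now [0 0 0 0 4 0], max=4
Drop 2: J rot2 at col 1 lands with bottom-row=0; cleared 0 line(s) (total 0); column heights now [0 2 2 2 4 0], max=4
Drop 3: J rot3 at col 0 lands with bottom-row=2; cleared 0 line(s) (total 0); column heights now [3 5 2 2 4 0], max=5
Test piece L rot3 at col 0 (width 2): heights before test = [3 5 2 2 4 0]; fits = False

Answer: no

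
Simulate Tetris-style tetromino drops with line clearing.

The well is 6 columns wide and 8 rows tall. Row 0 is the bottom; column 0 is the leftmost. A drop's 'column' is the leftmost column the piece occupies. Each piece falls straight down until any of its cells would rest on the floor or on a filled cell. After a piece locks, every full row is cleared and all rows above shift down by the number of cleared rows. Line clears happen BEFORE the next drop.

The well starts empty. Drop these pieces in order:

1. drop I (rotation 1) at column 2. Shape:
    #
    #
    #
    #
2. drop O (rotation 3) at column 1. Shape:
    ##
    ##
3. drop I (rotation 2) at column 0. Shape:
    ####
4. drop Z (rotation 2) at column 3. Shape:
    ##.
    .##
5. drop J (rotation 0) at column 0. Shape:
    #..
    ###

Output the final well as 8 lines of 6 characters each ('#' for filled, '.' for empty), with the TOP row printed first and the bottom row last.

Drop 1: I rot1 at col 2 lands with bottom-row=0; cleared 0 line(s) (total 0); column heights now [0 0 4 0 0 0], max=4
Drop 2: O rot3 at col 1 lands with bottom-row=4; cleared 0 line(s) (total 0); column heights now [0 6 6 0 0 0], max=6
Drop 3: I rot2 at col 0 lands with bottom-row=6; cleared 0 line(s) (total 0); column heights now [7 7 7 7 0 0], max=7
Drop 4: Z rot2 at col 3 lands with bottom-row=6; cleared 1 line(s) (total 1); column heights now [0 6 6 7 7 0], max=7
Drop 5: J rot0 at col 0 lands with bottom-row=6; cleared 0 line(s) (total 1); column heights now [8 7 7 7 7 0], max=8

Answer: #.....
#####.
.##...
.##...
..#...
..#...
..#...
..#...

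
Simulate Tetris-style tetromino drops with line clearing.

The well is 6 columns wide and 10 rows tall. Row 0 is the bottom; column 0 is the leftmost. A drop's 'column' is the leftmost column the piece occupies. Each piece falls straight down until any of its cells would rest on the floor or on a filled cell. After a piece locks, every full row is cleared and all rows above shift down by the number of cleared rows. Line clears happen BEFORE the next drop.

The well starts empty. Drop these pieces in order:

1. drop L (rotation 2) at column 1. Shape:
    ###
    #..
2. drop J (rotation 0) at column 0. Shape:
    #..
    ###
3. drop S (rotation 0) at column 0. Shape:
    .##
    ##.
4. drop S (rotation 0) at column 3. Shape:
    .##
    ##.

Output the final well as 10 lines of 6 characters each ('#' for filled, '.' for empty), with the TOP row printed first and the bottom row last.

Drop 1: L rot2 at col 1 lands with bottom-row=0; cleared 0 line(s) (total 0); column heights now [0 2 2 2 0 0], max=2
Drop 2: J rot0 at col 0 lands with bottom-row=2; cleared 0 line(s) (total 0); column heights now [4 3 3 2 0 0], max=4
Drop 3: S rot0 at col 0 lands with bottom-row=4; cleared 0 line(s) (total 0); column heights now [5 6 6 2 0 0], max=6
Drop 4: S rot0 at col 3 lands with bottom-row=2; cleared 0 line(s) (total 0); column heights now [5 6 6 3 4 4], max=6

Answer: ......
......
......
......
.##...
##....
#...##
#####.
.###..
.#....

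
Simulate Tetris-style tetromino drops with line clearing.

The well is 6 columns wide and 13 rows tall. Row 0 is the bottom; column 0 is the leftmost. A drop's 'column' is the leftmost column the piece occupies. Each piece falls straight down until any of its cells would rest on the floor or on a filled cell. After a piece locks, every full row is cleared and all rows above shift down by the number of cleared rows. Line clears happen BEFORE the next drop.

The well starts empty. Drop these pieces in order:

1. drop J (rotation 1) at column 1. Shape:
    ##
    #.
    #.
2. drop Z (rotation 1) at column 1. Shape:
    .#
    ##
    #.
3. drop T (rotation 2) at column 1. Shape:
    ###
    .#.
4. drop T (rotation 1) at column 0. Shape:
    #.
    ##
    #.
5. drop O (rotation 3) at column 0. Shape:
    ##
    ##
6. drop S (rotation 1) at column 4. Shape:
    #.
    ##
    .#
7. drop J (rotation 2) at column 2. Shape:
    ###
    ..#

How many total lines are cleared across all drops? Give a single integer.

Drop 1: J rot1 at col 1 lands with bottom-row=0; cleared 0 line(s) (total 0); column heights now [0 3 3 0 0 0], max=3
Drop 2: Z rot1 at col 1 lands with bottom-row=3; cleared 0 line(s) (total 0); column heights now [0 5 6 0 0 0], max=6
Drop 3: T rot2 at col 1 lands with bottom-row=6; cleared 0 line(s) (total 0); column heights now [0 8 8 8 0 0], max=8
Drop 4: T rot1 at col 0 lands with bottom-row=7; cleared 0 line(s) (total 0); column heights now [10 9 8 8 0 0], max=10
Drop 5: O rot3 at col 0 lands with bottom-row=10; cleared 0 line(s) (total 0); column heights now [12 12 8 8 0 0], max=12
Drop 6: S rot1 at col 4 lands with bottom-row=0; cleared 0 line(s) (total 0); column heights now [12 12 8 8 3 2], max=12
Drop 7: J rot2 at col 2 lands with bottom-row=7; cleared 0 line(s) (total 0); column heights now [12 12 9 9 9 2], max=12

Answer: 0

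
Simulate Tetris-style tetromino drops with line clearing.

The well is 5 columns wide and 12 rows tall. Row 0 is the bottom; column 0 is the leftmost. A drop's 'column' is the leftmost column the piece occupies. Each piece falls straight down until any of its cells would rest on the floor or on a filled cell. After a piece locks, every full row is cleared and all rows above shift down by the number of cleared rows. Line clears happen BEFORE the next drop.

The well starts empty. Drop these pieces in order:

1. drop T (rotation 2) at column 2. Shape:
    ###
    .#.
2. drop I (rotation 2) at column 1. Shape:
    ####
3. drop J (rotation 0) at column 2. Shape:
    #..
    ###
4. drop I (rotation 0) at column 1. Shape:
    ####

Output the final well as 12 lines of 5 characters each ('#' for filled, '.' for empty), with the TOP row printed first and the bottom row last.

Drop 1: T rot2 at col 2 lands with bottom-row=0; cleared 0 line(s) (total 0); column heights now [0 0 2 2 2], max=2
Drop 2: I rot2 at col 1 lands with bottom-row=2; cleared 0 line(s) (total 0); column heights now [0 3 3 3 3], max=3
Drop 3: J rot0 at col 2 lands with bottom-row=3; cleared 0 line(s) (total 0); column heights now [0 3 5 4 4], max=5
Drop 4: I rot0 at col 1 lands with bottom-row=5; cleared 0 line(s) (total 0); column heights now [0 6 6 6 6], max=6

Answer: .....
.....
.....
.....
.....
.....
.####
..#..
..###
.####
..###
...#.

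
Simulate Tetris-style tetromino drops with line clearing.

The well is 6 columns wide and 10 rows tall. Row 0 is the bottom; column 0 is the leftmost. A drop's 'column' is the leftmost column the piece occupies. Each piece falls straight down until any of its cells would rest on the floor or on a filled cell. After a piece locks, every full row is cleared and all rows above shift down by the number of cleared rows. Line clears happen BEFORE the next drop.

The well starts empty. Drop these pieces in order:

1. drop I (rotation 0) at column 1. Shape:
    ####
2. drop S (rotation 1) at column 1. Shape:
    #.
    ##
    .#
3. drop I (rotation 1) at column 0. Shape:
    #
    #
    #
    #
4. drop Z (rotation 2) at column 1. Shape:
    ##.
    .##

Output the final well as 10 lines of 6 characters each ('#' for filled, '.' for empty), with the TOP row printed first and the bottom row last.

Drop 1: I rot0 at col 1 lands with bottom-row=0; cleared 0 line(s) (total 0); column heights now [0 1 1 1 1 0], max=1
Drop 2: S rot1 at col 1 lands with bottom-row=1; cleared 0 line(s) (total 0); column heights now [0 4 3 1 1 0], max=4
Drop 3: I rot1 at col 0 lands with bottom-row=0; cleared 0 line(s) (total 0); column heights now [4 4 3 1 1 0], max=4
Drop 4: Z rot2 at col 1 lands with bottom-row=3; cleared 0 line(s) (total 0); column heights now [4 5 5 4 1 0], max=5

Answer: ......
......
......
......
......
.##...
####..
###...
#.#...
#####.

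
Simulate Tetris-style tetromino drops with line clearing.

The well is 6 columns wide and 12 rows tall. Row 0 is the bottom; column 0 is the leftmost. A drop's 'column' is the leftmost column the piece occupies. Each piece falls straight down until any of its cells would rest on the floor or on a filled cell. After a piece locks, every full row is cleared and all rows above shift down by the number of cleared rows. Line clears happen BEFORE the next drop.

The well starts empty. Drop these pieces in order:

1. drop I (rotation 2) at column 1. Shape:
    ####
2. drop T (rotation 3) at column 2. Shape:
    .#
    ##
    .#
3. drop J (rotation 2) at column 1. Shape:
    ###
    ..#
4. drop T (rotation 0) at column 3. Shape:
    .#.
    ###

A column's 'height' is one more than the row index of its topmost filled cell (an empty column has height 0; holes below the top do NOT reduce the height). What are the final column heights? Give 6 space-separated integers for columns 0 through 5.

Answer: 0 6 6 7 8 7

Derivation:
Drop 1: I rot2 at col 1 lands with bottom-row=0; cleared 0 line(s) (total 0); column heights now [0 1 1 1 1 0], max=1
Drop 2: T rot3 at col 2 lands with bottom-row=1; cleared 0 line(s) (total 0); column heights now [0 1 3 4 1 0], max=4
Drop 3: J rot2 at col 1 lands with bottom-row=4; cleared 0 line(s) (total 0); column heights now [0 6 6 6 1 0], max=6
Drop 4: T rot0 at col 3 lands with bottom-row=6; cleared 0 line(s) (total 0); column heights now [0 6 6 7 8 7], max=8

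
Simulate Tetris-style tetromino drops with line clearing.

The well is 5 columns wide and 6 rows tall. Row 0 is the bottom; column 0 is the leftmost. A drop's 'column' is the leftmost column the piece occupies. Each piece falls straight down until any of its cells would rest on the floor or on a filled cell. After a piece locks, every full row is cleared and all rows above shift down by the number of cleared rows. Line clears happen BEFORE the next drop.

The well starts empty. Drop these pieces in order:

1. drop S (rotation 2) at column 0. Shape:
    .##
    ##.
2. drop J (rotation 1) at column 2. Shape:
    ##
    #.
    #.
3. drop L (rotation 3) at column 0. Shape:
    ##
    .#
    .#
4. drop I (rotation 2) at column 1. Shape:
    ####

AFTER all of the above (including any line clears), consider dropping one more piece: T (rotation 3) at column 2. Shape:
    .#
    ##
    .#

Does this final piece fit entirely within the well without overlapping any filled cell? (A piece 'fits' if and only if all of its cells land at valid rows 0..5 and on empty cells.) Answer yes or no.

Drop 1: S rot2 at col 0 lands with bottom-row=0; cleared 0 line(s) (total 0); column heights now [1 2 2 0 0], max=2
Drop 2: J rot1 at col 2 lands with bottom-row=2; cleared 0 line(s) (total 0); column heights now [1 2 5 5 0], max=5
Drop 3: L rot3 at col 0 lands with bottom-row=2; cleared 0 line(s) (total 0); column heights now [5 5 5 5 0], max=5
Drop 4: I rot2 at col 1 lands with bottom-row=5; cleared 0 line(s) (total 0); column heights now [5 6 6 6 6], max=6
Test piece T rot3 at col 2 (width 2): heights before test = [5 6 6 6 6]; fits = False

Answer: no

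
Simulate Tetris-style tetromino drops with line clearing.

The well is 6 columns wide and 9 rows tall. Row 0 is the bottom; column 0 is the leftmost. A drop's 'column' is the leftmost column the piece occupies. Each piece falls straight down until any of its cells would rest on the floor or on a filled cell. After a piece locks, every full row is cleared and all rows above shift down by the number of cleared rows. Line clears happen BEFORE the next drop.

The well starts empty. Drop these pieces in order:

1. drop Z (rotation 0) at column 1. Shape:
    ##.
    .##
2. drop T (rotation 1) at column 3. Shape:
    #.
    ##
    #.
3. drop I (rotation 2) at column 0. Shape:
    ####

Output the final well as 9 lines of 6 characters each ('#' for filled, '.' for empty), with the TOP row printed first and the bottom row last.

Answer: ......
......
......
......
####..
...#..
...##.
.###..
..##..

Derivation:
Drop 1: Z rot0 at col 1 lands with bottom-row=0; cleared 0 line(s) (total 0); column heights now [0 2 2 1 0 0], max=2
Drop 2: T rot1 at col 3 lands with bottom-row=1; cleared 0 line(s) (total 0); column heights now [0 2 2 4 3 0], max=4
Drop 3: I rot2 at col 0 lands with bottom-row=4; cleared 0 line(s) (total 0); column heights now [5 5 5 5 3 0], max=5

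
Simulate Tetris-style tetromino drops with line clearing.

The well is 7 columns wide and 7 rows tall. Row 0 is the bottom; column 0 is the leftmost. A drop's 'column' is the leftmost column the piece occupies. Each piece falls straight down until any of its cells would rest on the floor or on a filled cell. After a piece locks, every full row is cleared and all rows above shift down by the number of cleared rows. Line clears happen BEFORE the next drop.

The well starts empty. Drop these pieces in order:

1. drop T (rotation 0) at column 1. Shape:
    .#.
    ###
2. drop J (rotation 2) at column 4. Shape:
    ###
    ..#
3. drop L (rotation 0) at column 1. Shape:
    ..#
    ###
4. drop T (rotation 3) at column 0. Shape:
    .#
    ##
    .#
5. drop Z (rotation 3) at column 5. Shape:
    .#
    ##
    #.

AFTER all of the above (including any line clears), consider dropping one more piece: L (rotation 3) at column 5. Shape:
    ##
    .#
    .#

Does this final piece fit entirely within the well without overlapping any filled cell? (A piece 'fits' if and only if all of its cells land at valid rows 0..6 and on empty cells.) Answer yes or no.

Answer: no

Derivation:
Drop 1: T rot0 at col 1 lands with bottom-row=0; cleared 0 line(s) (total 0); column heights now [0 1 2 1 0 0 0], max=2
Drop 2: J rot2 at col 4 lands with bottom-row=0; cleared 0 line(s) (total 0); column heights now [0 1 2 1 2 2 2], max=2
Drop 3: L rot0 at col 1 lands with bottom-row=2; cleared 0 line(s) (total 0); column heights now [0 3 3 4 2 2 2], max=4
Drop 4: T rot3 at col 0 lands with bottom-row=3; cleared 0 line(s) (total 0); column heights now [5 6 3 4 2 2 2], max=6
Drop 5: Z rot3 at col 5 lands with bottom-row=2; cleared 0 line(s) (total 0); column heights now [5 6 3 4 2 4 5], max=6
Test piece L rot3 at col 5 (width 2): heights before test = [5 6 3 4 2 4 5]; fits = False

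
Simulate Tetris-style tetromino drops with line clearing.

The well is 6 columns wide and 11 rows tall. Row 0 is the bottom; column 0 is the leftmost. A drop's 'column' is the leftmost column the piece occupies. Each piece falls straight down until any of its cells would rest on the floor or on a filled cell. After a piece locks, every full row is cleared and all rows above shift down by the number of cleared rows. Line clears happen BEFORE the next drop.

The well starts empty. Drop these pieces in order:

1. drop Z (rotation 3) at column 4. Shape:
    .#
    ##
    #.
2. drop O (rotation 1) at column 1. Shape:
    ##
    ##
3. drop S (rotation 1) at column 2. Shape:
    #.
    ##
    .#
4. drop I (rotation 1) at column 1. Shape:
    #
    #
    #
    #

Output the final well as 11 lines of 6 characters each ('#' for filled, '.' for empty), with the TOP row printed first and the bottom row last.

Drop 1: Z rot3 at col 4 lands with bottom-row=0; cleared 0 line(s) (total 0); column heights now [0 0 0 0 2 3], max=3
Drop 2: O rot1 at col 1 lands with bottom-row=0; cleared 0 line(s) (total 0); column heights now [0 2 2 0 2 3], max=3
Drop 3: S rot1 at col 2 lands with bottom-row=1; cleared 0 line(s) (total 0); column heights now [0 2 4 3 2 3], max=4
Drop 4: I rot1 at col 1 lands with bottom-row=2; cleared 0 line(s) (total 0); column heights now [0 6 4 3 2 3], max=6

Answer: ......
......
......
......
......
.#....
.#....
.##...
.###.#
.#####
.##.#.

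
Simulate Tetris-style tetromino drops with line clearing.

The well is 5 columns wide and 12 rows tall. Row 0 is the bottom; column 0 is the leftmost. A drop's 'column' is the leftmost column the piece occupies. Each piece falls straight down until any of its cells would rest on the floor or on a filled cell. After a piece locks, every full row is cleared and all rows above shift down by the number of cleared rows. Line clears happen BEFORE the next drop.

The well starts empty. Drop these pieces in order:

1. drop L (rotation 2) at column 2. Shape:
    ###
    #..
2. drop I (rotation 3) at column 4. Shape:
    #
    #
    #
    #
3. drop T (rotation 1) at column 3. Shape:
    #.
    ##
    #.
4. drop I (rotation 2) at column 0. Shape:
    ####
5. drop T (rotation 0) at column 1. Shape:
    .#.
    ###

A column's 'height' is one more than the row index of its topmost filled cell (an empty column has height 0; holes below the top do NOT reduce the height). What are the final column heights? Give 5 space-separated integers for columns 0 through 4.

Answer: 9 10 11 10 7

Derivation:
Drop 1: L rot2 at col 2 lands with bottom-row=0; cleared 0 line(s) (total 0); column heights now [0 0 2 2 2], max=2
Drop 2: I rot3 at col 4 lands with bottom-row=2; cleared 0 line(s) (total 0); column heights now [0 0 2 2 6], max=6
Drop 3: T rot1 at col 3 lands with bottom-row=5; cleared 0 line(s) (total 0); column heights now [0 0 2 8 7], max=8
Drop 4: I rot2 at col 0 lands with bottom-row=8; cleared 0 line(s) (total 0); column heights now [9 9 9 9 7], max=9
Drop 5: T rot0 at col 1 lands with bottom-row=9; cleared 0 line(s) (total 0); column heights now [9 10 11 10 7], max=11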